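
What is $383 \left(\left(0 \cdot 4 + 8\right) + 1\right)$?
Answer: $3447$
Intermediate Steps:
$383 \left(\left(0 \cdot 4 + 8\right) + 1\right) = 383 \left(\left(0 + 8\right) + 1\right) = 383 \left(8 + 1\right) = 383 \cdot 9 = 3447$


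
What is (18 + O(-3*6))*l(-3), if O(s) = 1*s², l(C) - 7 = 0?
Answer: 2394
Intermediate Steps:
l(C) = 7 (l(C) = 7 + 0 = 7)
O(s) = s²
(18 + O(-3*6))*l(-3) = (18 + (-3*6)²)*7 = (18 + (-18)²)*7 = (18 + 324)*7 = 342*7 = 2394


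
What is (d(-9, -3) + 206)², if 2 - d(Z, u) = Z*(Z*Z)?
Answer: 877969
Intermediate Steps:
d(Z, u) = 2 - Z³ (d(Z, u) = 2 - Z*Z*Z = 2 - Z*Z² = 2 - Z³)
(d(-9, -3) + 206)² = ((2 - 1*(-9)³) + 206)² = ((2 - 1*(-729)) + 206)² = ((2 + 729) + 206)² = (731 + 206)² = 937² = 877969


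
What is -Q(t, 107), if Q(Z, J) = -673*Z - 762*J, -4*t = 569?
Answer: -56801/4 ≈ -14200.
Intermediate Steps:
t = -569/4 (t = -1/4*569 = -569/4 ≈ -142.25)
Q(Z, J) = -762*J - 673*Z
-Q(t, 107) = -(-762*107 - 673*(-569/4)) = -(-81534 + 382937/4) = -1*56801/4 = -56801/4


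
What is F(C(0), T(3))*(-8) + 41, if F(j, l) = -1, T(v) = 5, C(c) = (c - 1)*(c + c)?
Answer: 49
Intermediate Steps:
C(c) = 2*c*(-1 + c) (C(c) = (-1 + c)*(2*c) = 2*c*(-1 + c))
F(C(0), T(3))*(-8) + 41 = -1*(-8) + 41 = 8 + 41 = 49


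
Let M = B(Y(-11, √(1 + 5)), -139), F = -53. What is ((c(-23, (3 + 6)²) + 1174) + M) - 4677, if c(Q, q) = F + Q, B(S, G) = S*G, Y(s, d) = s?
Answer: -2050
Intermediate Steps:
B(S, G) = G*S
c(Q, q) = -53 + Q
M = 1529 (M = -139*(-11) = 1529)
((c(-23, (3 + 6)²) + 1174) + M) - 4677 = (((-53 - 23) + 1174) + 1529) - 4677 = ((-76 + 1174) + 1529) - 4677 = (1098 + 1529) - 4677 = 2627 - 4677 = -2050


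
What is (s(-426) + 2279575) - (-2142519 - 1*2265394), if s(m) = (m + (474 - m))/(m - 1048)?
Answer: 4928678419/737 ≈ 6.6875e+6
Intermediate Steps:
s(m) = 474/(-1048 + m)
(s(-426) + 2279575) - (-2142519 - 1*2265394) = (474/(-1048 - 426) + 2279575) - (-2142519 - 1*2265394) = (474/(-1474) + 2279575) - (-2142519 - 2265394) = (474*(-1/1474) + 2279575) - 1*(-4407913) = (-237/737 + 2279575) + 4407913 = 1680046538/737 + 4407913 = 4928678419/737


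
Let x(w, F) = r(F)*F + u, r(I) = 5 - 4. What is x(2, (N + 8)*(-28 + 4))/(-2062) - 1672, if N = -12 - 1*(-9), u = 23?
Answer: -3447567/2062 ≈ -1672.0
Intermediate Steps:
N = -3 (N = -12 + 9 = -3)
r(I) = 1
x(w, F) = 23 + F (x(w, F) = 1*F + 23 = F + 23 = 23 + F)
x(2, (N + 8)*(-28 + 4))/(-2062) - 1672 = (23 + (-3 + 8)*(-28 + 4))/(-2062) - 1672 = (23 + 5*(-24))*(-1/2062) - 1672 = (23 - 120)*(-1/2062) - 1672 = -97*(-1/2062) - 1672 = 97/2062 - 1672 = -3447567/2062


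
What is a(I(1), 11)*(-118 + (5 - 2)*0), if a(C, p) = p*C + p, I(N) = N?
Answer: -2596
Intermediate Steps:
a(C, p) = p + C*p (a(C, p) = C*p + p = p + C*p)
a(I(1), 11)*(-118 + (5 - 2)*0) = (11*(1 + 1))*(-118 + (5 - 2)*0) = (11*2)*(-118 + 3*0) = 22*(-118 + 0) = 22*(-118) = -2596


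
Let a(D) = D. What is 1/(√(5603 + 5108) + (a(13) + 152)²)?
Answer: 27225/741189914 - √10711/741189914 ≈ 3.6592e-5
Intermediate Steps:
1/(√(5603 + 5108) + (a(13) + 152)²) = 1/(√(5603 + 5108) + (13 + 152)²) = 1/(√10711 + 165²) = 1/(√10711 + 27225) = 1/(27225 + √10711)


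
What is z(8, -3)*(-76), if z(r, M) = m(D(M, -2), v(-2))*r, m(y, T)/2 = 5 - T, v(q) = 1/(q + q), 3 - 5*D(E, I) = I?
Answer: -6384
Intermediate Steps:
D(E, I) = ⅗ - I/5
v(q) = 1/(2*q)
m(y, T) = 10 - 2*T (m(y, T) = 2*(5 - T) = 10 - 2*T)
z(r, M) = 21*r/2 (z(r, M) = (10 - 1/(-2))*r = (10 - (-1)/2)*r = (10 - 2*(-¼))*r = (10 + ½)*r = 21*r/2)
z(8, -3)*(-76) = ((21/2)*8)*(-76) = 84*(-76) = -6384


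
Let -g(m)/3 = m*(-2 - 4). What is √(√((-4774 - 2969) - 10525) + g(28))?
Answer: √(504 + 2*I*√4567) ≈ 22.647 + 2.984*I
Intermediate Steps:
g(m) = 18*m (g(m) = -3*m*(-2 - 4) = -3*m*(-6) = -(-18)*m = 18*m)
√(√((-4774 - 2969) - 10525) + g(28)) = √(√((-4774 - 2969) - 10525) + 18*28) = √(√(-7743 - 10525) + 504) = √(√(-18268) + 504) = √(2*I*√4567 + 504) = √(504 + 2*I*√4567)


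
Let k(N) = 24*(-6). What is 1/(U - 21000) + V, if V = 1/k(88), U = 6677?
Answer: -14467/2062512 ≈ -0.0070143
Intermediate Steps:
k(N) = -144
V = -1/144 (V = 1/(-144) = -1/144 ≈ -0.0069444)
1/(U - 21000) + V = 1/(6677 - 21000) - 1/144 = 1/(-14323) - 1/144 = -1/14323 - 1/144 = -14467/2062512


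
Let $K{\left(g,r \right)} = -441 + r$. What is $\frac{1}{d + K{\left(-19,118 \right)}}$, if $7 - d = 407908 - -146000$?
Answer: $- \frac{1}{554224} \approx -1.8043 \cdot 10^{-6}$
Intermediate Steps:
$d = -553901$ ($d = 7 - \left(407908 - -146000\right) = 7 - \left(407908 + 146000\right) = 7 - 553908 = -553901$)
$\frac{1}{d + K{\left(-19,118 \right)}} = \frac{1}{-553901 + \left(-441 + 118\right)} = \frac{1}{-553901 - 323} = \frac{1}{-554224} = - \frac{1}{554224}$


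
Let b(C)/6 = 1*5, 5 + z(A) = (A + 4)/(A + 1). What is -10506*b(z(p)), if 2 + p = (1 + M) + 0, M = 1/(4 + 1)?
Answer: -315180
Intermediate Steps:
M = ⅕ (M = 1/5 = ⅕ ≈ 0.20000)
p = -⅘ (p = -2 + ((1 + ⅕) + 0) = -2 + (6/5 + 0) = -2 + 6/5 = -⅘ ≈ -0.80000)
z(A) = -5 + (4 + A)/(1 + A) (z(A) = -5 + (A + 4)/(A + 1) = -5 + (4 + A)/(1 + A))
b(C) = 30 (b(C) = 6*(1*5) = 6*5 = 30)
-10506*b(z(p)) = -10506*30 = -315180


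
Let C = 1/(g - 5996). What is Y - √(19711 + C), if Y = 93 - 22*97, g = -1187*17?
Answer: -2041 - 152*√23380557/5235 ≈ -2181.4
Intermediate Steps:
g = -20179
Y = -2041 (Y = 93 - 2134 = -2041)
C = -1/26175 (C = 1/(-20179 - 5996) = 1/(-26175) = -1/26175 ≈ -3.8204e-5)
Y - √(19711 + C) = -2041 - √(19711 - 1/26175) = -2041 - √(515935424/26175) = -2041 - 152*√23380557/5235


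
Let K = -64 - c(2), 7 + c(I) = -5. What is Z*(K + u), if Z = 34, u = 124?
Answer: 2448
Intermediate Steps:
c(I) = -12 (c(I) = -7 - 5 = -12)
K = -52 (K = -64 - 1*(-12) = -64 + 12 = -52)
Z*(K + u) = 34*(-52 + 124) = 34*72 = 2448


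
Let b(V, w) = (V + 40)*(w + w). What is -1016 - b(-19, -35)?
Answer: 454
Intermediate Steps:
b(V, w) = 2*w*(40 + V) (b(V, w) = (40 + V)*(2*w) = 2*w*(40 + V))
-1016 - b(-19, -35) = -1016 - 2*(-35)*(40 - 19) = -1016 - 2*(-35)*21 = -1016 - 1*(-1470) = -1016 + 1470 = 454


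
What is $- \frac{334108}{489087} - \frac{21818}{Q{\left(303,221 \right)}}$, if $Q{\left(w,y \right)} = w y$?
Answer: $- \frac{11014591390}{10916910927} \approx -1.0089$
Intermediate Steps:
$- \frac{334108}{489087} - \frac{21818}{Q{\left(303,221 \right)}} = - \frac{334108}{489087} - \frac{21818}{303 \cdot 221} = \left(-334108\right) \frac{1}{489087} - \frac{21818}{66963} = - \frac{334108}{489087} - \frac{21818}{66963} = - \frac{11014591390}{10916910927}$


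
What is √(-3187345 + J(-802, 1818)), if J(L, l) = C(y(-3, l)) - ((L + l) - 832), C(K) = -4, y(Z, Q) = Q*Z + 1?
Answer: I*√3187533 ≈ 1785.4*I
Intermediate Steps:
y(Z, Q) = 1 + Q*Z
J(L, l) = 828 - L - l (J(L, l) = -4 - ((L + l) - 832) = -4 - (-832 + L + l) = -4 + (832 - L - l) = 828 - L - l)
√(-3187345 + J(-802, 1818)) = √(-3187345 + (828 - 1*(-802) - 1*1818)) = √(-3187345 + (828 + 802 - 1818)) = √(-3187345 - 188) = √(-3187533) = I*√3187533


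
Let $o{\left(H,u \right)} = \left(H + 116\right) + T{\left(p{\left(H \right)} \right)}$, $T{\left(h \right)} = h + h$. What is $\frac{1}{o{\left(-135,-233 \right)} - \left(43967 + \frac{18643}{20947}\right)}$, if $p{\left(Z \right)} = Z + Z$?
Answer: $- \frac{20947}{932704765} \approx -2.2458 \cdot 10^{-5}$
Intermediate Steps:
$p{\left(Z \right)} = 2 Z$
$T{\left(h \right)} = 2 h$
$o{\left(H,u \right)} = 116 + 5 H$ ($o{\left(H,u \right)} = \left(H + 116\right) + 2 \cdot 2 H = \left(116 + H\right) + 4 H = 116 + 5 H$)
$\frac{1}{o{\left(-135,-233 \right)} - \left(43967 + \frac{18643}{20947}\right)} = \frac{1}{\left(116 + 5 \left(-135\right)\right) - \left(43967 + \frac{18643}{20947}\right)} = \frac{1}{\left(116 - 675\right) - \frac{920995392}{20947}} = \frac{1}{-559 - \frac{920995392}{20947}} = \frac{1}{- \frac{932704765}{20947}} = - \frac{20947}{932704765}$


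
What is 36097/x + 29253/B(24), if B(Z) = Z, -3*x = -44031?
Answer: 143404203/117416 ≈ 1221.3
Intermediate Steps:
x = 14677 (x = -⅓*(-44031) = 14677)
36097/x + 29253/B(24) = 36097/14677 + 29253/24 = 36097*(1/14677) + 29253*(1/24) = 36097/14677 + 9751/8 = 143404203/117416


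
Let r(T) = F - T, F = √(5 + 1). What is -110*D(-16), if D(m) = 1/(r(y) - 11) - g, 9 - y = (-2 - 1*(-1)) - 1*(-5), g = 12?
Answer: 33176/25 + 11*√6/25 ≈ 1328.1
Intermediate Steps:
F = √6 ≈ 2.4495
y = 5 (y = 9 - ((-2 - 1*(-1)) - 1*(-5)) = 9 - ((-2 + 1) + 5) = 9 - (-1 + 5) = 9 - 1*4 = 9 - 4 = 5)
r(T) = √6 - T
D(m) = -12 + 1/(-16 + √6) (D(m) = 1/((√6 - 1*5) - 11) - 1*12 = 1/((√6 - 5) - 11) - 12 = 1/((-5 + √6) - 11) - 12 = 1/(-16 + √6) - 12 = -12 + 1/(-16 + √6))
-110*D(-16) = -110*(-1508/125 - √6/250) = 33176/25 + 11*√6/25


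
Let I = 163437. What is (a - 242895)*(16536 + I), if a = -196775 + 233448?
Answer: -37114392006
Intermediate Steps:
a = 36673
(a - 242895)*(16536 + I) = (36673 - 242895)*(16536 + 163437) = -206222*179973 = -37114392006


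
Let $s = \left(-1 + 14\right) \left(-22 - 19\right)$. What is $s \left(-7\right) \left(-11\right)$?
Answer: $-41041$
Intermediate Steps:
$s = -533$ ($s = 13 \left(-41\right) = -533$)
$s \left(-7\right) \left(-11\right) = \left(-533\right) \left(-7\right) \left(-11\right) = 3731 \left(-11\right) = -41041$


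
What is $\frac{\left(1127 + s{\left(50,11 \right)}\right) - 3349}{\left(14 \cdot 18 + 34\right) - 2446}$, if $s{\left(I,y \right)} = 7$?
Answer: $\frac{443}{432} \approx 1.0255$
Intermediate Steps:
$\frac{\left(1127 + s{\left(50,11 \right)}\right) - 3349}{\left(14 \cdot 18 + 34\right) - 2446} = \frac{\left(1127 + 7\right) - 3349}{\left(14 \cdot 18 + 34\right) - 2446} = \frac{1134 - 3349}{\left(252 + 34\right) - 2446} = - \frac{2215}{286 - 2446} = - \frac{2215}{-2160} = \left(-2215\right) \left(- \frac{1}{2160}\right) = \frac{443}{432}$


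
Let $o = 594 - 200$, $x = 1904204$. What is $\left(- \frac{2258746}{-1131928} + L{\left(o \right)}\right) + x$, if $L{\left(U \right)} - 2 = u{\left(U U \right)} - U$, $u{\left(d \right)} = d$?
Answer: $\frac{166478310235}{80852} \approx 2.0591 \cdot 10^{6}$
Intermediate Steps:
$o = 394$ ($o = 594 - 200 = 394$)
$L{\left(U \right)} = 2 + U^{2} - U$ ($L{\left(U \right)} = 2 - \left(U - U U\right) = 2 + \left(U^{2} - U\right) = 2 + U^{2} - U$)
$\left(- \frac{2258746}{-1131928} + L{\left(o \right)}\right) + x = \left(- \frac{2258746}{-1131928} + \left(2 + 394^{2} - 394\right)\right) + 1904204 = \left(\left(-2258746\right) \left(- \frac{1}{1131928}\right) + \left(2 + 155236 - 394\right)\right) + 1904204 = \left(\frac{161339}{80852} + 154844\right) + 1904204 = \frac{12519608427}{80852} + 1904204 = \frac{166478310235}{80852}$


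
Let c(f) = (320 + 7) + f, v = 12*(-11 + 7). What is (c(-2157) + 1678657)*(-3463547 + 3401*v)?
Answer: -6081507779465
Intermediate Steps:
v = -48 (v = 12*(-4) = -48)
c(f) = 327 + f
(c(-2157) + 1678657)*(-3463547 + 3401*v) = ((327 - 2157) + 1678657)*(-3463547 + 3401*(-48)) = (-1830 + 1678657)*(-3463547 - 163248) = 1676827*(-3626795) = -6081507779465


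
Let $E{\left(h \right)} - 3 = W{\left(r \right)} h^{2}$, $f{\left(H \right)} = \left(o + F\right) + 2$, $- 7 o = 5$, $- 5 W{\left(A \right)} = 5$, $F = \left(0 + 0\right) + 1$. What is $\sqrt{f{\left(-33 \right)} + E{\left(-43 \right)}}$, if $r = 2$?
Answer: $\frac{3 i \sqrt{10038}}{7} \approx 42.938 i$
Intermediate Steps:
$F = 1$ ($F = 0 + 1 = 1$)
$W{\left(A \right)} = -1$ ($W{\left(A \right)} = \left(- \frac{1}{5}\right) 5 = -1$)
$o = - \frac{5}{7}$ ($o = \left(- \frac{1}{7}\right) 5 = - \frac{5}{7} \approx -0.71429$)
$f{\left(H \right)} = \frac{16}{7}$ ($f{\left(H \right)} = \left(- \frac{5}{7} + 1\right) + 2 = \frac{2}{7} + 2 = \frac{16}{7}$)
$E{\left(h \right)} = 3 - h^{2}$
$\sqrt{f{\left(-33 \right)} + E{\left(-43 \right)}} = \sqrt{\frac{16}{7} + \left(3 - \left(-43\right)^{2}\right)} = \sqrt{\frac{16}{7} + \left(3 - 1849\right)} = \sqrt{\frac{16}{7} - 1846} = \sqrt{- \frac{12906}{7}} = \frac{3 i \sqrt{10038}}{7}$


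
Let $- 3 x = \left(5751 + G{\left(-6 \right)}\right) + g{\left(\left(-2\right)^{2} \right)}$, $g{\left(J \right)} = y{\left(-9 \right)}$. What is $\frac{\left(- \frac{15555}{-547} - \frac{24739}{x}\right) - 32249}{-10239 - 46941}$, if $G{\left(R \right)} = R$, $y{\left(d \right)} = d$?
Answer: $\frac{33684794743}{59802503520} \approx 0.56327$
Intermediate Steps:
$g{\left(J \right)} = -9$
$x = -1912$ ($x = - \frac{\left(5751 - 6\right) - 9}{3} = - \frac{5745 - 9}{3} = \left(- \frac{1}{3}\right) 5736 = -1912$)
$\frac{\left(- \frac{15555}{-547} - \frac{24739}{x}\right) - 32249}{-10239 - 46941} = \frac{\left(- \frac{15555}{-547} - \frac{24739}{-1912}\right) - 32249}{-10239 - 46941} = \frac{\left(\left(-15555\right) \left(- \frac{1}{547}\right) - - \frac{24739}{1912}\right) - 32249}{-57180} = \left(\left(\frac{15555}{547} + \frac{24739}{1912}\right) - 32249\right) \left(- \frac{1}{57180}\right) = \left(\frac{43273393}{1045864} - 32249\right) \left(- \frac{1}{57180}\right) = \left(- \frac{33684794743}{1045864}\right) \left(- \frac{1}{57180}\right) = \frac{33684794743}{59802503520}$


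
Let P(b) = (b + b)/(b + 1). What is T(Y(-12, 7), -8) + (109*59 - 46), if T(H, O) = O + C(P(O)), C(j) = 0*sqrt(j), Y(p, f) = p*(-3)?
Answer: 6377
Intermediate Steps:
P(b) = 2*b/(1 + b) (P(b) = (2*b)/(1 + b) = 2*b/(1 + b))
Y(p, f) = -3*p
C(j) = 0
T(H, O) = O (T(H, O) = O + 0 = O)
T(Y(-12, 7), -8) + (109*59 - 46) = -8 + (109*59 - 46) = -8 + (6431 - 46) = -8 + 6385 = 6377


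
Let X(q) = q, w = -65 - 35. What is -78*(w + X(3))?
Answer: 7566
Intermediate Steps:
w = -100
-78*(w + X(3)) = -78*(-100 + 3) = -78*(-97) = 7566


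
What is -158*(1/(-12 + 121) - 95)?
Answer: 1635932/109 ≈ 15009.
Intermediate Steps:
-158*(1/(-12 + 121) - 95) = -158*(1/109 - 95) = -158*(-10354/109) = 1635932/109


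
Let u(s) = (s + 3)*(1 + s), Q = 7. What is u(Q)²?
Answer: 6400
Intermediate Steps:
u(s) = (1 + s)*(3 + s) (u(s) = (3 + s)*(1 + s) = (1 + s)*(3 + s))
u(Q)² = (3 + 7² + 4*7)² = (3 + 49 + 28)² = 80² = 6400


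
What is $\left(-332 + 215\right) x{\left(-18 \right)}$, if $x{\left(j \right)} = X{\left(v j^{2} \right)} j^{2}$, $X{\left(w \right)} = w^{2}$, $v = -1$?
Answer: $-3979430208$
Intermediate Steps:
$x{\left(j \right)} = j^{6}$ ($x{\left(j \right)} = \left(- j^{2}\right)^{2} j^{2} = j^{4} j^{2} = j^{6}$)
$\left(-332 + 215\right) x{\left(-18 \right)} = \left(-332 + 215\right) \left(-18\right)^{6} = \left(-117\right) 34012224 = -3979430208$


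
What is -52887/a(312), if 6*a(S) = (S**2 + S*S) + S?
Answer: -52887/32500 ≈ -1.6273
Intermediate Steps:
a(S) = S**2/3 + S/6 (a(S) = ((S**2 + S*S) + S)/6 = ((S**2 + S**2) + S)/6 = (2*S**2 + S)/6 = (S + 2*S**2)/6 = S**2/3 + S/6)
-52887/a(312) = -52887*1/(52*(1 + 2*312)) = -52887*1/(52*(1 + 624)) = -52887/((1/6)*312*625) = -52887/32500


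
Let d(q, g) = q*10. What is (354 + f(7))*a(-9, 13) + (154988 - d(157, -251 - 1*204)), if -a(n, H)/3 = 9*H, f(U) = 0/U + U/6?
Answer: 57509/2 ≈ 28755.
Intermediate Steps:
d(q, g) = 10*q
f(U) = U/6 (f(U) = 0 + U*(⅙) = 0 + U/6 = U/6)
a(n, H) = -27*H
(354 + f(7))*a(-9, 13) + (154988 - d(157, -251 - 1*204)) = (354 + (⅙)*7)*(-27*13) + (154988 - 10*157) = (354 + 7/6)*(-351) + (154988 - 1*1570) = (2131/6)*(-351) + (154988 - 1570) = -249327/2 + 153418 = 57509/2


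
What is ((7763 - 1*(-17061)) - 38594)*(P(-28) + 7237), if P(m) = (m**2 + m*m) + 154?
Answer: -123365430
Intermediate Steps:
P(m) = 154 + 2*m**2 (P(m) = (m**2 + m**2) + 154 = 2*m**2 + 154 = 154 + 2*m**2)
((7763 - 1*(-17061)) - 38594)*(P(-28) + 7237) = ((7763 - 1*(-17061)) - 38594)*((154 + 2*(-28)**2) + 7237) = ((7763 + 17061) - 38594)*((154 + 2*784) + 7237) = (24824 - 38594)*((154 + 1568) + 7237) = -13770*(1722 + 7237) = -13770*8959 = -123365430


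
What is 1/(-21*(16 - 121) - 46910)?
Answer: -1/44705 ≈ -2.2369e-5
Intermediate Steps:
1/(-21*(16 - 121) - 46910) = 1/(-21*(-105) - 46910) = 1/(2205 - 46910) = 1/(-44705) = -1/44705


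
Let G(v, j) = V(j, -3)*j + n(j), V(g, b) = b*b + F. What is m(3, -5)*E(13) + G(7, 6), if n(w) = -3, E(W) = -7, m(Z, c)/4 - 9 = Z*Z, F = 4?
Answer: -429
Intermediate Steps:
m(Z, c) = 36 + 4*Z² (m(Z, c) = 36 + 4*(Z*Z) = 36 + 4*Z²)
V(g, b) = 4 + b² (V(g, b) = b*b + 4 = b² + 4 = 4 + b²)
G(v, j) = -3 + 13*j (G(v, j) = (4 + (-3)²)*j - 3 = (4 + 9)*j - 3 = 13*j - 3 = -3 + 13*j)
m(3, -5)*E(13) + G(7, 6) = (36 + 4*3²)*(-7) + (-3 + 13*6) = (36 + 4*9)*(-7) + (-3 + 78) = (36 + 36)*(-7) + 75 = 72*(-7) + 75 = -504 + 75 = -429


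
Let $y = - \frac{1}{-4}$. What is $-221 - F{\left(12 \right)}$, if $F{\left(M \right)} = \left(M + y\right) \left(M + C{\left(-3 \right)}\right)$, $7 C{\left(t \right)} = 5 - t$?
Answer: $-382$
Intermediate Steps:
$C{\left(t \right)} = \frac{5}{7} - \frac{t}{7}$ ($C{\left(t \right)} = \frac{5 - t}{7} = \frac{5}{7} - \frac{t}{7}$)
$y = \frac{1}{4}$ ($y = \left(-1\right) \left(- \frac{1}{4}\right) = \frac{1}{4} \approx 0.25$)
$F{\left(M \right)} = \left(\frac{1}{4} + M\right) \left(\frac{8}{7} + M\right)$ ($F{\left(M \right)} = \left(M + \frac{1}{4}\right) \left(M + \left(\frac{5}{7} - - \frac{3}{7}\right)\right) = \left(\frac{1}{4} + M\right) \left(M + \left(\frac{5}{7} + \frac{3}{7}\right)\right) = \left(\frac{1}{4} + M\right) \left(M + \frac{8}{7}\right) = \left(\frac{1}{4} + M\right) \left(\frac{8}{7} + M\right)$)
$-221 - F{\left(12 \right)} = -221 - \left(\frac{2}{7} + 12^{2} + \frac{39}{28} \cdot 12\right) = -221 - \left(\frac{2}{7} + 144 + \frac{117}{7}\right) = -221 - 161 = -382$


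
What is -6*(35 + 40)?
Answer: -450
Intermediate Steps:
-6*(35 + 40) = -6*75 = -450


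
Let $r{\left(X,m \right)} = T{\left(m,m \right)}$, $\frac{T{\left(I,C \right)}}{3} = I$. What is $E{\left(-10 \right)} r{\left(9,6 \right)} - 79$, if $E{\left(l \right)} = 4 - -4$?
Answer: $65$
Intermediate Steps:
$T{\left(I,C \right)} = 3 I$
$E{\left(l \right)} = 8$ ($E{\left(l \right)} = 4 + 4 = 8$)
$r{\left(X,m \right)} = 3 m$
$E{\left(-10 \right)} r{\left(9,6 \right)} - 79 = 8 \cdot 3 \cdot 6 - 79 = 8 \cdot 18 - 79 = 144 - 79 = 65$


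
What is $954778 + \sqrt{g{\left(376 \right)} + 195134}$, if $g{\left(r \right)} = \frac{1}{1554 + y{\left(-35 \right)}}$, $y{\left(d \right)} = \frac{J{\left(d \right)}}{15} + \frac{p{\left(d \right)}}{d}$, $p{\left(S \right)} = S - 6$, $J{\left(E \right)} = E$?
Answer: $954778 + \frac{\sqrt{1296892292385194}}{81524} \approx 9.5522 \cdot 10^{5}$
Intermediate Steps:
$p{\left(S \right)} = -6 + S$ ($p{\left(S \right)} = S - 6 = -6 + S$)
$y{\left(d \right)} = \frac{d}{15} + \frac{-6 + d}{d}$
$g{\left(r \right)} = \frac{105}{163048}$ ($g{\left(r \right)} = \frac{1}{1554 + \left(1 - \frac{6}{-35} + \frac{1}{15} \left(-35\right)\right)} = \frac{1}{1554 - \frac{122}{105}} = \frac{1}{\frac{163048}{105}} = \frac{105}{163048}$)
$954778 + \sqrt{g{\left(376 \right)} + 195134} = 954778 + \sqrt{\frac{105}{163048} + 195134} = 954778 + \sqrt{\frac{31816208537}{163048}} = 954778 + \frac{\sqrt{1296892292385194}}{81524}$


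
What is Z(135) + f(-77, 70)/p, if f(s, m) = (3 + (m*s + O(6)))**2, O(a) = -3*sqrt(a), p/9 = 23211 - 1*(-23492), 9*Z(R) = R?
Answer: 35324728/420327 + 10774*sqrt(6)/140109 ≈ 84.229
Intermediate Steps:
Z(R) = R/9
p = 420327 (p = 9*(23211 - 1*(-23492)) = 9*(23211 + 23492) = 9*46703 = 420327)
f(s, m) = (3 - 3*sqrt(6) + m*s)**2 (f(s, m) = (3 + (m*s - 3*sqrt(6)))**2 = (3 + (-3*sqrt(6) + m*s))**2 = (3 - 3*sqrt(6) + m*s)**2)
Z(135) + f(-77, 70)/p = (1/9)*135 + (3 - 3*sqrt(6) + 70*(-77))**2/420327 = 15 + (3 - 3*sqrt(6) - 5390)**2*(1/420327) = 15 + (-5387 - 3*sqrt(6))**2*(1/420327) = 15 + (-5387 - 3*sqrt(6))**2/420327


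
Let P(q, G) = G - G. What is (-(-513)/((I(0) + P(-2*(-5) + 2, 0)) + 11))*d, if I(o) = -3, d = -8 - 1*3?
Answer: -5643/8 ≈ -705.38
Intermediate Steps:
d = -11 (d = -8 - 3 = -11)
P(q, G) = 0
(-(-513)/((I(0) + P(-2*(-5) + 2, 0)) + 11))*d = -(-513)/((-3 + 0) + 11)*(-11) = -(-513)/(-3 + 11)*(-11) = -(-513)/8*(-11) = -19*(-27/8)*(-11) = (513/8)*(-11) = -5643/8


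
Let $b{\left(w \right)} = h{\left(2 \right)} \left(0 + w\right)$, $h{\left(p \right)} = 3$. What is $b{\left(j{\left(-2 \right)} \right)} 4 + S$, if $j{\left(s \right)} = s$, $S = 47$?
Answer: $23$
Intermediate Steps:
$b{\left(w \right)} = 3 w$ ($b{\left(w \right)} = 3 \left(0 + w\right) = 3 w$)
$b{\left(j{\left(-2 \right)} \right)} 4 + S = 3 \left(-2\right) 4 + 47 = \left(-6\right) 4 + 47 = -24 + 47 = 23$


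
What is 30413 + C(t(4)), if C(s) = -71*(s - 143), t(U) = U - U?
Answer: 40566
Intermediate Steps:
t(U) = 0
C(s) = 10153 - 71*s (C(s) = -71*(-143 + s) = 10153 - 71*s)
30413 + C(t(4)) = 30413 + (10153 - 71*0) = 30413 + (10153 + 0) = 30413 + 10153 = 40566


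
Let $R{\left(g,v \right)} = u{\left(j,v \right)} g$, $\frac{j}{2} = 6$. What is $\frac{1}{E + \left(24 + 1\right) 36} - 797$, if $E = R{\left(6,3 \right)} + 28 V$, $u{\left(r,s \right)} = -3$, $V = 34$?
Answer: $- \frac{1461697}{1834} \approx -797.0$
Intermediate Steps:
$j = 12$ ($j = 2 \cdot 6 = 12$)
$R{\left(g,v \right)} = - 3 g$
$E = 934$ ($E = \left(-3\right) 6 + 28 \cdot 34 = -18 + 952 = 934$)
$\frac{1}{E + \left(24 + 1\right) 36} - 797 = \frac{1}{934 + \left(24 + 1\right) 36} - 797 = \frac{1}{934 + 25 \cdot 36} - 797 = \frac{1}{934 + 900} - 797 = \frac{1}{1834} - 797 = - \frac{1461697}{1834}$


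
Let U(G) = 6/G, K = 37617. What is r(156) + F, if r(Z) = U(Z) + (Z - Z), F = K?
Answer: 978043/26 ≈ 37617.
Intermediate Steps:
F = 37617
r(Z) = 6/Z (r(Z) = 6/Z + (Z - Z) = 6/Z + 0 = 6/Z)
r(156) + F = 6/156 + 37617 = 6*(1/156) + 37617 = 1/26 + 37617 = 978043/26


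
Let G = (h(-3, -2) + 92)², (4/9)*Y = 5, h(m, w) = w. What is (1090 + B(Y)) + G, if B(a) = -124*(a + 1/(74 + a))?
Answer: 85729/11 ≈ 7793.5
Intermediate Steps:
Y = 45/4 (Y = (9/4)*5 = 45/4 ≈ 11.250)
B(a) = -124*a - 124/(74 + a)
G = 8100 (G = (-2 + 92)² = 90² = 8100)
(1090 + B(Y)) + G = (1090 + 124*(-1 - (45/4)² - 74*45/4)/(74 + 45/4)) + 8100 = (1090 + 124*(-1 - 1*2025/16 - 1665/2)/(341/4)) + 8100 = (1090 + 124*(4/341)*(-1 - 2025/16 - 1665/2)) + 8100 = (1090 + 124*(4/341)*(-15361/16)) + 8100 = (1090 - 15361/11) + 8100 = -3371/11 + 8100 = 85729/11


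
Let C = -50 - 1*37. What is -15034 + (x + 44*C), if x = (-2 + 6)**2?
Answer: -18846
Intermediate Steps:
C = -87 (C = -50 - 37 = -87)
x = 16 (x = 4**2 = 16)
-15034 + (x + 44*C) = -15034 + (16 + 44*(-87)) = -15034 + (16 - 3828) = -15034 - 3812 = -18846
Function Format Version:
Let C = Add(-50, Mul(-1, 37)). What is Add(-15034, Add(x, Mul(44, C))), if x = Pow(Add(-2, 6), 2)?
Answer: -18846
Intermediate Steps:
C = -87 (C = Add(-50, -37) = -87)
x = 16 (x = Pow(4, 2) = 16)
Add(-15034, Add(x, Mul(44, C))) = Add(-15034, Add(16, Mul(44, -87))) = Add(-15034, Add(16, -3828)) = Add(-15034, -3812) = -18846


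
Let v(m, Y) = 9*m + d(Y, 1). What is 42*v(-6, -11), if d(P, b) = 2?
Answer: -2184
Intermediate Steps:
v(m, Y) = 2 + 9*m (v(m, Y) = 9*m + 2 = 2 + 9*m)
42*v(-6, -11) = 42*(2 + 9*(-6)) = 42*(2 - 54) = 42*(-52) = -2184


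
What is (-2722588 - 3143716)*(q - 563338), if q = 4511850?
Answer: -23163171739648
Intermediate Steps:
(-2722588 - 3143716)*(q - 563338) = (-2722588 - 3143716)*(4511850 - 563338) = -5866304*3948512 = -23163171739648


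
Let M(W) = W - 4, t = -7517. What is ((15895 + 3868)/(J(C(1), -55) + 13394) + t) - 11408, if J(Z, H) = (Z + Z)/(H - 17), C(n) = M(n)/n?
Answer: -3041559169/160729 ≈ -18924.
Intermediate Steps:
M(W) = -4 + W
C(n) = (-4 + n)/n
J(Z, H) = 2*Z/(-17 + H) (J(Z, H) = (2*Z)/(-17 + H) = 2*Z/(-17 + H))
((15895 + 3868)/(J(C(1), -55) + 13394) + t) - 11408 = ((15895 + 3868)/(2*((-4 + 1)/1)/(-17 - 55) + 13394) - 7517) - 11408 = (19763/(2*(1*(-3))/(-72) + 13394) - 7517) - 11408 = (19763/(2*(-3)*(-1/72) + 13394) - 7517) - 11408 = (19763/(1/12 + 13394) - 7517) - 11408 = (19763/(160729/12) - 7517) - 11408 = (19763*(12/160729) - 7517) - 11408 = (237156/160729 - 7517) - 11408 = -1207962737/160729 - 11408 = -3041559169/160729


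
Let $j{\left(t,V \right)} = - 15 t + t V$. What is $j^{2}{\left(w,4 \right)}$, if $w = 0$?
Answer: $0$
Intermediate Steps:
$j{\left(t,V \right)} = - 15 t + V t$
$j^{2}{\left(w,4 \right)} = \left(0 \left(-15 + 4\right)\right)^{2} = \left(0 \left(-11\right)\right)^{2} = 0^{2} = 0$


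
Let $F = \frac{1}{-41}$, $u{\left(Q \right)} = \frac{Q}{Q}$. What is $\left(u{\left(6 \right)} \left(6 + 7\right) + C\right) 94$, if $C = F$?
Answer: $\frac{50008}{41} \approx 1219.7$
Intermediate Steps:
$u{\left(Q \right)} = 1$
$F = - \frac{1}{41} \approx -0.02439$
$C = - \frac{1}{41} \approx -0.02439$
$\left(u{\left(6 \right)} \left(6 + 7\right) + C\right) 94 = \left(1 \left(6 + 7\right) - \frac{1}{41}\right) 94 = \left(1 \cdot 13 - \frac{1}{41}\right) 94 = \left(13 - \frac{1}{41}\right) 94 = \frac{532}{41} \cdot 94 = \frac{50008}{41}$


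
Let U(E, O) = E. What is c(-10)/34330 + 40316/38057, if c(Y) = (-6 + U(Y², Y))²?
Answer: 860159966/653248405 ≈ 1.3167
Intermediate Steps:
c(Y) = (-6 + Y²)²
c(-10)/34330 + 40316/38057 = (-6 + (-10)²)²/34330 + 40316/38057 = (-6 + 100)²*(1/34330) + 40316*(1/38057) = 94²*(1/34330) + 40316/38057 = 8836*(1/34330) + 40316/38057 = 4418/17165 + 40316/38057 = 860159966/653248405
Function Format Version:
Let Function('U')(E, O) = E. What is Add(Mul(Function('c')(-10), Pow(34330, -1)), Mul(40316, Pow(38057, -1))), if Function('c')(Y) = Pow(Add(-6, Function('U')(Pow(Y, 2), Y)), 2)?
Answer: Rational(860159966, 653248405) ≈ 1.3167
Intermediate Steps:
Function('c')(Y) = Pow(Add(-6, Pow(Y, 2)), 2)
Add(Mul(Function('c')(-10), Pow(34330, -1)), Mul(40316, Pow(38057, -1))) = Add(Mul(Pow(Add(-6, Pow(-10, 2)), 2), Pow(34330, -1)), Mul(40316, Pow(38057, -1))) = Add(Mul(Pow(Add(-6, 100), 2), Rational(1, 34330)), Mul(40316, Rational(1, 38057))) = Add(Mul(Pow(94, 2), Rational(1, 34330)), Rational(40316, 38057)) = Add(Mul(8836, Rational(1, 34330)), Rational(40316, 38057)) = Add(Rational(4418, 17165), Rational(40316, 38057)) = Rational(860159966, 653248405)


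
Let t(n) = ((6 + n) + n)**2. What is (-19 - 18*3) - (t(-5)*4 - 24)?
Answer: -113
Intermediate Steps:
t(n) = (6 + 2*n)**2
(-19 - 18*3) - (t(-5)*4 - 24) = (-19 - 18*3) - ((4*(3 - 5)**2)*4 - 24) = (-19 - 54) - ((4*(-2)**2)*4 - 24) = -73 - ((4*4)*4 - 24) = -73 - (16*4 - 24) = -73 - (64 - 24) = -73 - 1*40 = -73 - 40 = -113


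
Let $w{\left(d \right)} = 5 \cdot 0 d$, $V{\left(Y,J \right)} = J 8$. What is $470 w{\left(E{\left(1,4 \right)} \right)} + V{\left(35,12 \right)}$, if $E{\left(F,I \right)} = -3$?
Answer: $96$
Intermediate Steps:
$V{\left(Y,J \right)} = 8 J$
$w{\left(d \right)} = 0$ ($w{\left(d \right)} = 0 d = 0$)
$470 w{\left(E{\left(1,4 \right)} \right)} + V{\left(35,12 \right)} = 470 \cdot 0 + 8 \cdot 12 = 0 + 96 = 96$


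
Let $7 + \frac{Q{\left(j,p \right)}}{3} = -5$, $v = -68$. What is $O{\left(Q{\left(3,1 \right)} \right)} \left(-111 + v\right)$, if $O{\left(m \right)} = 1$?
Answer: $-179$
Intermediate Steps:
$Q{\left(j,p \right)} = -36$ ($Q{\left(j,p \right)} = -21 + 3 \left(-5\right) = -21 - 15 = -36$)
$O{\left(Q{\left(3,1 \right)} \right)} \left(-111 + v\right) = 1 \left(-111 - 68\right) = 1 \left(-179\right) = -179$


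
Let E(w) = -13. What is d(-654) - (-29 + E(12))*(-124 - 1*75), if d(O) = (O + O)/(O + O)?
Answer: -8357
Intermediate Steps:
d(O) = 1 (d(O) = (2*O)/((2*O)) = (2*O)*(1/(2*O)) = 1)
d(-654) - (-29 + E(12))*(-124 - 1*75) = 1 - (-29 - 13)*(-124 - 1*75) = 1 - (-42)*(-124 - 75) = 1 - (-42)*(-199) = 1 - 1*8358 = 1 - 8358 = -8357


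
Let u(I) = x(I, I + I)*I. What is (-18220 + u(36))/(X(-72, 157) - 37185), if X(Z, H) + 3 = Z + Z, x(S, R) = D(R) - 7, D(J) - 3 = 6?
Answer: 4537/9333 ≈ 0.48612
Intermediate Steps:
D(J) = 9 (D(J) = 3 + 6 = 9)
x(S, R) = 2 (x(S, R) = 9 - 7 = 2)
X(Z, H) = -3 + 2*Z (X(Z, H) = -3 + (Z + Z) = -3 + 2*Z)
u(I) = 2*I
(-18220 + u(36))/(X(-72, 157) - 37185) = (-18220 + 2*36)/((-3 + 2*(-72)) - 37185) = (-18220 + 72)/((-3 - 144) - 37185) = -18148/(-147 - 37185) = -18148/(-37332) = -18148*(-1/37332) = 4537/9333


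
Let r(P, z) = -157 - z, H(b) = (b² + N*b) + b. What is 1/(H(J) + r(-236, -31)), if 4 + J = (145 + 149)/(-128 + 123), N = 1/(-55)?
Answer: 11/41318 ≈ 0.00026623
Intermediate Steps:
N = -1/55 ≈ -0.018182
J = -314/5 (J = -4 + (145 + 149)/(-128 + 123) = -4 + 294/(-5) = -4 + 294*(-⅕) = -4 - 294/5 = -314/5 ≈ -62.800)
H(b) = b² + 54*b/55 (H(b) = (b² - b/55) + b = b² + 54*b/55)
1/(H(J) + r(-236, -31)) = 1/((1/55)*(-314/5)*(54 + 55*(-314/5)) + (-157 - 1*(-31))) = 1/((1/55)*(-314/5)*(54 - 3454) + (-157 + 31)) = 1/((1/55)*(-314/5)*(-3400) - 126) = 1/(42704/11 - 126) = 1/(41318/11) = 11/41318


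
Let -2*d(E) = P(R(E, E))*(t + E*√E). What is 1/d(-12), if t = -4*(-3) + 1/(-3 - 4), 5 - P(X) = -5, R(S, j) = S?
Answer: -581/457805 - 1176*I*√3/457805 ≈ -0.0012691 - 0.0044493*I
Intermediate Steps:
P(X) = 10 (P(X) = 5 - 1*(-5) = 5 + 5 = 10)
t = 83/7 (t = 12 + 1/(-7) = 12 - ⅐ = 83/7 ≈ 11.857)
d(E) = -415/7 - 5*E^(3/2) (d(E) = -5*(83/7 + E*√E) = -5*(83/7 + E^(3/2)) = -(830/7 + 10*E^(3/2))/2 = -415/7 - 5*E^(3/2))
1/d(-12) = 1/(-415/7 - (-120)*I*√3) = 1/(-415/7 + 120*I*√3)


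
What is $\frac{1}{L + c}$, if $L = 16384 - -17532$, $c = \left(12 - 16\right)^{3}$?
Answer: $\frac{1}{33852} \approx 2.954 \cdot 10^{-5}$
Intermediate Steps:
$c = -64$ ($c = \left(12 - 16\right)^{3} = \left(-4\right)^{3} = -64$)
$L = 33916$ ($L = 16384 + 17532 = 33916$)
$\frac{1}{L + c} = \frac{1}{33916 - 64} = \frac{1}{33852}$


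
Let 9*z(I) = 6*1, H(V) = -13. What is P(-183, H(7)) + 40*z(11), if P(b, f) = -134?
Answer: -322/3 ≈ -107.33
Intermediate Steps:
z(I) = ⅔ (z(I) = (6*1)/9 = (⅑)*6 = ⅔)
P(-183, H(7)) + 40*z(11) = -134 + 40*(⅔) = -134 + 80/3 = -322/3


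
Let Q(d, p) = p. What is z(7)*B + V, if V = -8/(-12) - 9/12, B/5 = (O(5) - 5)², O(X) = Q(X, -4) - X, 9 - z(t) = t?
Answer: 23519/12 ≈ 1959.9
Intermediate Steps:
z(t) = 9 - t
O(X) = -4 - X
B = 980 (B = 5*((-4 - 1*5) - 5)² = 5*((-4 - 5) - 5)² = 5*(-9 - 5)² = 5*(-14)² = 5*196 = 980)
V = -1/12 (V = -8*(-1/12) - 9*1/12 = ⅔ - ¾ = -1/12 ≈ -0.083333)
z(7)*B + V = (9 - 1*7)*980 - 1/12 = (9 - 7)*980 - 1/12 = 2*980 - 1/12 = 1960 - 1/12 = 23519/12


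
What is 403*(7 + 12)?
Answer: 7657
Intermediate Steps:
403*(7 + 12) = 403*19 = 7657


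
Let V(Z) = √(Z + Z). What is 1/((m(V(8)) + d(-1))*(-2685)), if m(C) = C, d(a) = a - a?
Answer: -1/10740 ≈ -9.3110e-5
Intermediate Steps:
d(a) = 0
V(Z) = √2*√Z (V(Z) = √(2*Z) = √2*√Z)
1/((m(V(8)) + d(-1))*(-2685)) = 1/((√2*√8 + 0)*(-2685)) = -1/2685/(√2*(2*√2) + 0) = -1/2685/(4 + 0) = -1/2685/4 = (¼)*(-1/2685) = -1/10740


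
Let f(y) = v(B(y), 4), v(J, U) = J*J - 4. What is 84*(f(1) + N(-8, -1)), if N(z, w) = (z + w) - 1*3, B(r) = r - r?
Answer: -1344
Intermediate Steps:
B(r) = 0
N(z, w) = -3 + w + z (N(z, w) = (w + z) - 3 = -3 + w + z)
v(J, U) = -4 + J**2 (v(J, U) = J**2 - 4 = -4 + J**2)
f(y) = -4 (f(y) = -4 + 0**2 = -4 + 0 = -4)
84*(f(1) + N(-8, -1)) = 84*(-4 + (-3 - 1 - 8)) = 84*(-4 - 12) = 84*(-16) = -1344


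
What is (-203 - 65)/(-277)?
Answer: 268/277 ≈ 0.96751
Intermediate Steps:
(-203 - 65)/(-277) = -1/277*(-268) = 268/277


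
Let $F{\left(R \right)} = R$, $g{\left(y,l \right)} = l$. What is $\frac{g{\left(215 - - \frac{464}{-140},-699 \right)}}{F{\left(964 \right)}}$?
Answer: $- \frac{699}{964} \approx -0.7251$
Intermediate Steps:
$\frac{g{\left(215 - - \frac{464}{-140},-699 \right)}}{F{\left(964 \right)}} = - \frac{699}{964}$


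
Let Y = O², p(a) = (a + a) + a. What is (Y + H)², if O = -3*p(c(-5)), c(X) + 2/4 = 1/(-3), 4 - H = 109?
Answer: 38025/16 ≈ 2376.6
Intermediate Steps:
H = -105 (H = 4 - 1*109 = 4 - 109 = -105)
c(X) = -⅚ (c(X) = -½ + 1/(-3) = -½ - ⅓ = -⅚)
p(a) = 3*a (p(a) = 2*a + a = 3*a)
O = 15/2 (O = -9*(-5)/6 = -3*(-5/2) = 15/2 ≈ 7.5000)
Y = 225/4 (Y = (15/2)² = 225/4 ≈ 56.250)
(Y + H)² = (225/4 - 105)² = (-195/4)² = 38025/16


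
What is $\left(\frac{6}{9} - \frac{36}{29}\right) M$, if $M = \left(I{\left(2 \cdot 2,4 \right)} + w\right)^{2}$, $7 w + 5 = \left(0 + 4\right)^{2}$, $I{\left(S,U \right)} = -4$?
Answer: $- \frac{14450}{4263} \approx -3.3896$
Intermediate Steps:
$w = \frac{11}{7}$ ($w = - \frac{5}{7} + \frac{\left(0 + 4\right)^{2}}{7} = - \frac{5}{7} + \frac{4^{2}}{7} = - \frac{5}{7} + \frac{1}{7} \cdot 16 = - \frac{5}{7} + \frac{16}{7} = \frac{11}{7} \approx 1.5714$)
$M = \frac{289}{49}$ ($M = \left(-4 + \frac{11}{7}\right)^{2} = \left(- \frac{17}{7}\right)^{2} = \frac{289}{49} \approx 5.898$)
$\left(\frac{6}{9} - \frac{36}{29}\right) M = \left(\frac{6}{9} - \frac{36}{29}\right) \frac{289}{49} = \left(6 \cdot \frac{1}{9} - \frac{36}{29}\right) \frac{289}{49} = \left(\frac{2}{3} - \frac{36}{29}\right) \frac{289}{49} = \left(- \frac{50}{87}\right) \frac{289}{49} = - \frac{14450}{4263}$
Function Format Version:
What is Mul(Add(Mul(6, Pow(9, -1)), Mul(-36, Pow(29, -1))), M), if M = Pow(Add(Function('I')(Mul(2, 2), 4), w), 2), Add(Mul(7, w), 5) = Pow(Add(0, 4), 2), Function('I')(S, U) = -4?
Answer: Rational(-14450, 4263) ≈ -3.3896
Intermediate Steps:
w = Rational(11, 7) (w = Add(Rational(-5, 7), Mul(Rational(1, 7), Pow(Add(0, 4), 2))) = Add(Rational(-5, 7), Mul(Rational(1, 7), Pow(4, 2))) = Add(Rational(-5, 7), Mul(Rational(1, 7), 16)) = Add(Rational(-5, 7), Rational(16, 7)) = Rational(11, 7) ≈ 1.5714)
M = Rational(289, 49) (M = Pow(Add(-4, Rational(11, 7)), 2) = Pow(Rational(-17, 7), 2) = Rational(289, 49) ≈ 5.8980)
Mul(Add(Mul(6, Pow(9, -1)), Mul(-36, Pow(29, -1))), M) = Mul(Add(Mul(6, Pow(9, -1)), Mul(-36, Pow(29, -1))), Rational(289, 49)) = Mul(Add(Mul(6, Rational(1, 9)), Mul(-36, Rational(1, 29))), Rational(289, 49)) = Mul(Add(Rational(2, 3), Rational(-36, 29)), Rational(289, 49)) = Mul(Rational(-50, 87), Rational(289, 49)) = Rational(-14450, 4263)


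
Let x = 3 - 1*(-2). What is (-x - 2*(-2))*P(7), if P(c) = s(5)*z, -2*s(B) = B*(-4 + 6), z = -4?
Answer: -20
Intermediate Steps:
x = 5 (x = 3 + 2 = 5)
s(B) = -B (s(B) = -B*(-4 + 6)/2 = -B*2/2 = -B)
P(c) = 20 (P(c) = -1*5*(-4) = -5*(-4) = 20)
(-x - 2*(-2))*P(7) = (-1*5 - 2*(-2))*20 = (-5 + 4)*20 = -1*20 = -20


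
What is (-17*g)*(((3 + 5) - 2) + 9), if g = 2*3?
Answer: -1530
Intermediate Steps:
g = 6
(-17*g)*(((3 + 5) - 2) + 9) = (-17*6)*(((3 + 5) - 2) + 9) = -102*((8 - 2) + 9) = -102*(6 + 9) = -102*15 = -1530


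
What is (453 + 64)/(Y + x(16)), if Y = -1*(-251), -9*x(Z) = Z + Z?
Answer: 4653/2227 ≈ 2.0894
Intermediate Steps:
x(Z) = -2*Z/9 (x(Z) = -(Z + Z)/9 = -2*Z/9)
Y = 251
(453 + 64)/(Y + x(16)) = (453 + 64)/(251 - 2/9*16) = 517/(251 - 32/9) = 517/(2227/9) = 517*(9/2227) = 4653/2227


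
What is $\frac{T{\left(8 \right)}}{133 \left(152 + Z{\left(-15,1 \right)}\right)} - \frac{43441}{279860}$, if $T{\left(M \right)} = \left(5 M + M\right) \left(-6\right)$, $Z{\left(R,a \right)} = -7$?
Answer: $- \frac{26238839}{154202860} \approx -0.17016$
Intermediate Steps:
$T{\left(M \right)} = - 36 M$ ($T{\left(M \right)} = 6 M \left(-6\right) = - 36 M$)
$\frac{T{\left(8 \right)}}{133 \left(152 + Z{\left(-15,1 \right)}\right)} - \frac{43441}{279860} = \frac{\left(-36\right) 8}{133 \left(152 - 7\right)} - \frac{43441}{279860} = - \frac{288}{133 \cdot 145} - \frac{43441}{279860} = - \frac{288}{19285} - \frac{43441}{279860} = - \frac{26238839}{154202860}$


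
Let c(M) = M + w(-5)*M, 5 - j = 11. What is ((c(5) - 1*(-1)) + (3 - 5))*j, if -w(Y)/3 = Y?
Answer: -474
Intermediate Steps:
j = -6 (j = 5 - 1*11 = 5 - 11 = -6)
w(Y) = -3*Y
c(M) = 16*M (c(M) = M + (-3*(-5))*M = M + 15*M = 16*M)
((c(5) - 1*(-1)) + (3 - 5))*j = ((16*5 - 1*(-1)) + (3 - 5))*(-6) = ((80 + 1) - 2)*(-6) = (81 - 2)*(-6) = 79*(-6) = -474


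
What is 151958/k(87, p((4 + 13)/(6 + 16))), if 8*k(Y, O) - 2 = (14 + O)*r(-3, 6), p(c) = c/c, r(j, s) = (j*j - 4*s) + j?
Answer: -303916/67 ≈ -4536.1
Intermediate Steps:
r(j, s) = j + j² - 4*s (r(j, s) = (j² - 4*s) + j = j + j² - 4*s)
p(c) = 1
k(Y, O) = -125/4 - 9*O/4 (k(Y, O) = ¼ + ((14 + O)*(-3 + (-3)² - 4*6))/8 = ¼ + ((14 + O)*(-3 + 9 - 24))/8 = ¼ + ((14 + O)*(-18))/8 = ¼ + (-252 - 18*O)/8 = ¼ + (-63/2 - 9*O/4) = -125/4 - 9*O/4)
151958/k(87, p((4 + 13)/(6 + 16))) = 151958/(-125/4 - 9/4*1) = 151958/(-125/4 - 9/4) = 151958/(-67/2) = 151958*(-2/67) = -303916/67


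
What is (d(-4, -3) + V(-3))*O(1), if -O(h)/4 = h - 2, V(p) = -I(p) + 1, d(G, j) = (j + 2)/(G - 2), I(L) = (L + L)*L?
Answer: -202/3 ≈ -67.333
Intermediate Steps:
I(L) = 2*L**2 (I(L) = (2*L)*L = 2*L**2)
d(G, j) = (2 + j)/(-2 + G)
V(p) = 1 - 2*p**2 (V(p) = -2*p**2 + 1 = 1 - 2*p**2)
O(h) = 8 - 4*h (O(h) = -4*(h - 2) = -4*(-2 + h) = 8 - 4*h)
(d(-4, -3) + V(-3))*O(1) = ((2 - 3)/(-2 - 4) + (1 - 2*(-3)**2))*(8 - 4*1) = (-1/(-6) + (1 - 2*9))*(8 - 4) = (-1/6*(-1) + (1 - 18))*4 = (1/6 - 17)*4 = -101/6*4 = -202/3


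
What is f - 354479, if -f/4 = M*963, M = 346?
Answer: -1687271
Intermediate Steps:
f = -1332792 (f = -1384*963 = -4*333198 = -1332792)
f - 354479 = -1332792 - 354479 = -1687271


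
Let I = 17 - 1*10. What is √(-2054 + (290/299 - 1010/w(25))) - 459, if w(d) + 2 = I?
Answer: -459 + I*√201601946/299 ≈ -459.0 + 47.487*I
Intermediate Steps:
I = 7 (I = 17 - 10 = 7)
w(d) = 5 (w(d) = -2 + 7 = 5)
√(-2054 + (290/299 - 1010/w(25))) - 459 = √(-2054 + (290/299 - 1010/5)) - 459 = √(-2054 + (290*(1/299) - 1010*⅕)) - 459 = √(-2054 + (290/299 - 202)) - 459 = √(-2054 - 60108/299) - 459 = √(-674254/299) - 459 = I*√201601946/299 - 459 = -459 + I*√201601946/299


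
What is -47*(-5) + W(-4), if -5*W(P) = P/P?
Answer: 1174/5 ≈ 234.80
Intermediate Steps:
W(P) = -⅕ (W(P) = -P/(5*P) = -⅕*1 = -⅕)
-47*(-5) + W(-4) = -47*(-5) - ⅕ = 235 - ⅕ = 1174/5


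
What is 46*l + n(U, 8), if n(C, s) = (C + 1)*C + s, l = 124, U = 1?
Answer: 5714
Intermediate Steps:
n(C, s) = s + C*(1 + C) (n(C, s) = (1 + C)*C + s = C*(1 + C) + s = s + C*(1 + C))
46*l + n(U, 8) = 46*124 + (1 + 8 + 1²) = 5704 + (1 + 8 + 1) = 5704 + 10 = 5714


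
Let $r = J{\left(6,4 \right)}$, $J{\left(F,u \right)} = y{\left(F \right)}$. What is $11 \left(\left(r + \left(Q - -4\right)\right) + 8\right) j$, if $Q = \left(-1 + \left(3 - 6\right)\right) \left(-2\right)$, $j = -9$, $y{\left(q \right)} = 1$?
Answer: $-2079$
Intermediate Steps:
$J{\left(F,u \right)} = 1$
$r = 1$
$Q = 8$ ($Q = \left(-1 + \left(3 - 6\right)\right) \left(-2\right) = \left(-1 - 3\right) \left(-2\right) = \left(-4\right) \left(-2\right) = 8$)
$11 \left(\left(r + \left(Q - -4\right)\right) + 8\right) j = 11 \left(\left(1 + \left(8 - -4\right)\right) + 8\right) \left(-9\right) = 11 \left(\left(1 + \left(8 + 4\right)\right) + 8\right) \left(-9\right) = 11 \left(\left(1 + 12\right) + 8\right) \left(-9\right) = 11 \left(13 + 8\right) \left(-9\right) = 11 \cdot 21 \left(-9\right) = 231 \left(-9\right) = -2079$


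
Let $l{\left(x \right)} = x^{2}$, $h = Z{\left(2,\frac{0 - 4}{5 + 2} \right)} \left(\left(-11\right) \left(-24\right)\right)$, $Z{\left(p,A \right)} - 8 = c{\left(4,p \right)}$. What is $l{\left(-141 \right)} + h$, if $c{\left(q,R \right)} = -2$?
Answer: $21465$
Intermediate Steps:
$Z{\left(p,A \right)} = 6$ ($Z{\left(p,A \right)} = 8 - 2 = 6$)
$h = 1584$ ($h = 6 \left(\left(-11\right) \left(-24\right)\right) = 6 \cdot 264 = 1584$)
$l{\left(-141 \right)} + h = \left(-141\right)^{2} + 1584 = 19881 + 1584 = 21465$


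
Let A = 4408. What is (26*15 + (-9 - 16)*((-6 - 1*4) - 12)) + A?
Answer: 5348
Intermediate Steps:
(26*15 + (-9 - 16)*((-6 - 1*4) - 12)) + A = (26*15 + (-9 - 16)*((-6 - 1*4) - 12)) + 4408 = (390 - 25*((-6 - 4) - 12)) + 4408 = (390 - 25*(-10 - 12)) + 4408 = (390 - 25*(-22)) + 4408 = (390 + 550) + 4408 = 940 + 4408 = 5348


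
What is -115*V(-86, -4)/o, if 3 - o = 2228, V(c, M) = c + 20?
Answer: -1518/445 ≈ -3.4112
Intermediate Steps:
V(c, M) = 20 + c
o = -2225 (o = 3 - 1*2228 = 3 - 2228 = -2225)
-115*V(-86, -4)/o = -115*(20 - 86)/(-2225) = -(-7590)*(-1)/2225 = -115*66/2225 = -1518/445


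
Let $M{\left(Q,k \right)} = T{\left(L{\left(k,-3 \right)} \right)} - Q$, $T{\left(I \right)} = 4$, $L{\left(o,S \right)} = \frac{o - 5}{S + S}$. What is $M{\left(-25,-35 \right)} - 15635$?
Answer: $-15606$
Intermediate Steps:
$L{\left(o,S \right)} = \frac{-5 + o}{2 S}$
$M{\left(Q,k \right)} = 4 - Q$
$M{\left(-25,-35 \right)} - 15635 = \left(4 - -25\right) - 15635 = \left(4 + 25\right) - 15635 = 29 - 15635 = -15606$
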